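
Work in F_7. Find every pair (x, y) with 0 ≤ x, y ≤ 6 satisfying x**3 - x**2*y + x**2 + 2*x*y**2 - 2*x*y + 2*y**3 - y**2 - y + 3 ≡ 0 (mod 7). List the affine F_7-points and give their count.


Affine F_7-points: {(1, 3), (1, 4), (4, 2), (5, 2), (5, 5), (5, 6), (6, 2)}; count = 7.

For each of the 49 pairs (x, y) ∈ F_7², evaluate f(x, y) mod 7. Record the zeros.
  x = 0: [0↦3, 1↦3, 2↦6, 3↦3, 4↦6, 5↦6, 6↦1]  zeros at y ∈ ∅
  x = 1: [0↦5, 1↦4, 2↦3, 3↦0, 4↦0, 5↦1, 6↦1]  zeros at y ∈ {3, 4}
  x = 2: [0↦1, 1↦4, 2↦4, 3↦6, 4↦1, 5↦1, 6↦4]  zeros at y ∈ ∅
  x = 3: [0↦4, 1↦2, 2↦1, 3↦6, 4↦1, 5↦5, 6↦2]  zeros at y ∈ ∅
  x = 4: [0↦6, 1↦4, 2↦0, 3↦6, 4↦6, 5↦5, 6↦1]  zeros at y ∈ {2}
  x = 5: [0↦6, 1↦2, 2↦0, 3↦5, 4↦1, 5↦0, 6↦0]  zeros at y ∈ {2, 5, 6}
  x = 6: [0↦3, 1↦2, 2↦0, 3↦2, 4↦6, 5↦3, 6↦5]  zeros at y ∈ {2}
Collecting zeros: affine points = {(1, 3), (1, 4), (4, 2), (5, 2), (5, 5), (5, 6), (6, 2)}.
Total count |C(F_7)_aff| = 7.


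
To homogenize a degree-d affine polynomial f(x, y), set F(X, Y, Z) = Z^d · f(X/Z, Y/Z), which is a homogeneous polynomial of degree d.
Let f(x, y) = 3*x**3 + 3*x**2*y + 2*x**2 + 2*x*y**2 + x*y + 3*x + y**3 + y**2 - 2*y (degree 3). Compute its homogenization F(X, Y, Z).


F(X, Y, Z) = 3*X**3 + 3*X**2*Y + 2*X**2*Z + 2*X*Y**2 + X*Y*Z + 3*X*Z**2 + Y**3 + Y**2*Z - 2*Y*Z**2

deg(f) = 3.
Substitute x = X/Z, y = Y/Z into f, then multiply by Z^3.
  monomial 3·x^3·y^0 ↦ 3·X^3·Y^0·Z^0.
  monomial 3·x^2·y^1 ↦ 3·X^2·Y^1·Z^0.
  monomial 2·x^2·y^0 ↦ 2·X^2·Y^0·Z^1.
  monomial 2·x^1·y^2 ↦ 2·X^1·Y^2·Z^0.
  monomial 1·x^1·y^1 ↦ 1·X^1·Y^1·Z^1.
  monomial 3·x^1·y^0 ↦ 3·X^1·Y^0·Z^2.
  monomial 1·x^0·y^3 ↦ 1·X^0·Y^3·Z^0.
  monomial 1·x^0·y^2 ↦ 1·X^0·Y^2·Z^1.
  monomial -2·x^0·y^1 ↦ -2·X^0·Y^1·Z^2.
Collecting: F(X, Y, Z) = 3*X**3 + 3*X**2*Y + 2*X**2*Z + 2*X*Y**2 + X*Y*Z + 3*X*Z**2 + Y**3 + Y**2*Z - 2*Y*Z**2.


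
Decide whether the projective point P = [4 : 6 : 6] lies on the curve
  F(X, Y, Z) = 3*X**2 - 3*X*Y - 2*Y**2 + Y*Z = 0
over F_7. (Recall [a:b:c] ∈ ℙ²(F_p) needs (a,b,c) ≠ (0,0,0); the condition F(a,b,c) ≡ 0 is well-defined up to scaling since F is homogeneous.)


F(4,6,6) ≡ 3 (mod 7); P is NOT on the curve.

Evaluate F(4, 6, 6) term-by-term (mod 7).
  3*X**2 ↦ 3·16·1·1 = 48
  -3*X*Y ↦ -3·4·6·1 = -72
  -2*Y**2 ↦ -2·1·36·1 = -72
  Y*Z ↦ 1·1·6·6 = 36
Sum: F(4, 6, 6) = (48) + (-72) + (-72) + (36) = -60.
Reducing mod 7: -60 ≡ 3 (mod 7).
Since F(a, b, c) ≡ 3 ≠ 0 (mod 7), P does NOT lie on the curve.


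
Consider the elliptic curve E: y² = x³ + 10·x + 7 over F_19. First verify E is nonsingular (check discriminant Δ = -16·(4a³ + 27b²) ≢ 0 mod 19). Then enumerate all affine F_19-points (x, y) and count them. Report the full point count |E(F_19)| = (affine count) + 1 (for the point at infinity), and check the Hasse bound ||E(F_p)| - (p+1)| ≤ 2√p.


Affine points = {(0, 8), (0, 11), (2, 4), (2, 15), (3, 8), (3, 11), (4, 4), (4, 15), (5, 7), (5, 12), (6, 6), (6, 13), (9, 3), (9, 16), (10, 9), (10, 10), (11, 2), (11, 17), (13, 4), (13, 15), (15, 6), (15, 13), (16, 8), (16, 11), (17, 6), (17, 13)}; affine count = 26; |E(F_19)| = 27.

Discriminant check: Δ ∝ 4a³ + 27b² = 4·10³ + 27·7² = 4·1000 + 27·49 ≡ 3 (mod 19). Nonzero ⇒ E is nonsingular.
For each x ∈ F_19, compute rhs = x³ + 10·x + 7 mod 19, then count y ∈ F_19 with y² ≡ rhs.
  x = 0: rhs = 7, matching y values: 8, 11 (2 points).
  x = 1: rhs = 18, matching y values: none (0 points).
  x = 2: rhs = 16, matching y values: 4, 15 (2 points).
  x = 3: rhs = 7, matching y values: 8, 11 (2 points).
  x = 4: rhs = 16, matching y values: 4, 15 (2 points).
  x = 5: rhs = 11, matching y values: 7, 12 (2 points).
  x = 6: rhs = 17, matching y values: 6, 13 (2 points).
  x = 7: rhs = 2, matching y values: none (0 points).
  x = 8: rhs = 10, matching y values: none (0 points).
  x = 9: rhs = 9, matching y values: 3, 16 (2 points).
  x = 10: rhs = 5, matching y values: 9, 10 (2 points).
  x = 11: rhs = 4, matching y values: 2, 17 (2 points).
  x = 12: rhs = 12, matching y values: none (0 points).
  x = 13: rhs = 16, matching y values: 4, 15 (2 points).
  x = 14: rhs = 3, matching y values: none (0 points).
  x = 15: rhs = 17, matching y values: 6, 13 (2 points).
  x = 16: rhs = 7, matching y values: 8, 11 (2 points).
  x = 17: rhs = 17, matching y values: 6, 13 (2 points).
  x = 18: rhs = 15, matching y values: none (0 points).
Total affine count: 26.
Full point count |E(F_19)| = 26 + 1 = 27.
Hasse bound: |27 − (19+1)| = |7| = 7 ≤ 2√19 ≈ 8.7178 ✓.


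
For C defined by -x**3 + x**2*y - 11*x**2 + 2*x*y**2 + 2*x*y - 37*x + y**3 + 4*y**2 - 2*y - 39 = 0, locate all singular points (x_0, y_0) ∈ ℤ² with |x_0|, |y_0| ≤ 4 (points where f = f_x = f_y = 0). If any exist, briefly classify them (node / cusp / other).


Singular points: {(-3, 1)}; classification: node.

Compute partial derivatives:
  f_x = -3*x**2 + 2*x*y - 22*x + 2*y**2 + 2*y - 37.
  f_y = x**2 + 4*x*y + 2*x + 3*y**2 + 8*y - 2.
Scan x_0 ∈ {−4, ..., 4}. For each x_0, f_y(x_0, y) is a polynomial in y; find its integer roots y ∈ {−4, ..., 4}, then test f_x and f at those candidates.
  x = -4: f_y(-4, y) = 3*y**2 - 8*y + 6; no integer root y with |y| ≤ 4.
  x = -3: f_y(-3, y) = 3*y**2 - 4*y + 1; vanishes at y ∈ {1}. (-3, 1): f_x = 0, f = 0 — SINGULAR.
  x = -2: f_y(-2, y) = 3*y**2 - 2; no integer root y with |y| ≤ 4.
  x = -1: f_y(-1, y) = 3*y**2 + 4*y - 3; no integer root y with |y| ≤ 4.
  x = 0: f_y(0, y) = 3*y**2 + 8*y - 2; no integer root y with |y| ≤ 4.
  x = 1: f_y(1, y) = 3*y**2 + 12*y + 1; no integer root y with |y| ≤ 4.
  x = 2: f_y(2, y) = 3*y**2 + 16*y + 6; no integer root y with |y| ≤ 4.
  x = 3: f_y(3, y) = 3*y**2 + 20*y + 13; no integer root y with |y| ≤ 4.
  x = 4: f_y(4, y) = 3*y**2 + 24*y + 22; no integer root y with |y| ≤ 4.
Only singular point on the grid: (-3, 1).
Classify: substitute x = -3 + u, y = 1 + v and expand: f = -u**3 + u**2*v - u**2 + 2*u*v**2 + v**3 + v**2.
No constant or linear terms (consistent with a singular point). Quadratic part: -u**2 + v**2. Cubic part: -u**3 + u**2*v + 2*u*v**2 + v**3.
The quadratic part v**2 - u**2 = (v − u)(v + u) splits into two distinct linear factors, so there are two distinct tangent lines y − 1 = ±(x − -3) — this is a node (ordinary double point).
Classification: node.


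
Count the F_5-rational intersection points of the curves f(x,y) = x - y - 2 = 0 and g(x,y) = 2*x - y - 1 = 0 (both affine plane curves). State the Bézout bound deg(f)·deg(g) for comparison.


Common zeros: {(4, 2)}; count = 1; Bézout bound = 1.

deg(f) = 1, deg(g) = 1, so Bézout bound = 1.
Scan x ∈ F_5. For each x, list the y ∈ F_5 with f(x, y) ≡ 0 and those with g(x, y) ≡ 0 (mod 5); the common zeros in that column are the intersection.
  x = 0: f ≡ 0 at y ∈ {3}; g ≡ 0 at y ∈ {4}; common: ∅.
  x = 1: f ≡ 0 at y ∈ {4}; g ≡ 0 at y ∈ {1}; common: ∅.
  x = 2: f ≡ 0 at y ∈ {0}; g ≡ 0 at y ∈ {3}; common: ∅.
  x = 3: f ≡ 0 at y ∈ {1}; g ≡ 0 at y ∈ {0}; common: ∅.
  x = 4: f ≡ 0 at y ∈ {2}; g ≡ 0 at y ∈ {2}; common: {2}.
Collecting: common zeros = {(4, 2)}, so the count is 1.
Comparison with the Bézout bound: 1 ≤ 1 = deg(f)·deg(g), as expected for curves with no common component (the bound is attained).


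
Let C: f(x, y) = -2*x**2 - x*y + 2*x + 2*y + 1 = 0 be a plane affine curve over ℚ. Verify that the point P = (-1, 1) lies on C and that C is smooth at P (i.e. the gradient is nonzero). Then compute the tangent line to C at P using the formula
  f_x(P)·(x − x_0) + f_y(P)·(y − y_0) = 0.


Tangent line at P: 5*x + 3*y + 2 = 0.

Step 1: f(-1, 1) = 0, so P lies on C.
Step 2: partial derivatives
  f_x(x, y) = -4*x - y + 2, f_y(x, y) = 2 - x.
  f_x(P) = 5, f_y(P) = 3 (gradient nonzero, so P is smooth).
Step 3: tangent line at P: 5·(x − -1) + 3·(y − 1) = 0.
Expanding: 5*x + 3*y + 2 = 0.


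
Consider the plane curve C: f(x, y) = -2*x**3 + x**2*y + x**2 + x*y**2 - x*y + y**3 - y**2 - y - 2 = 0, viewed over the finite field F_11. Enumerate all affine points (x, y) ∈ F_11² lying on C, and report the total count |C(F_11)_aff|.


Affine F_11-points: {(0, 2), (2, 1), (2, 2), (2, 7), (3, 7), (4, 1), (4, 9), (5, 2), (5, 8), (6, 1), (9, 3), (10, 7)}; count = 12.

For each of the 121 pairs (x, y) ∈ F_11², evaluate f(x, y) mod 11. Record the zeros.
  x = 0: [0↦9, 1↦8, 2↦0, 3↦2, 4↦9, 5↦5, 6↦7, 7↦10, 8↦9, 9↦10, 10↦8]  zeros at y ∈ {2}
  x = 1: [0↦8, 1↦8, 2↦3, 3↦10, 4↦2, 5↦7, 6↦9, 7↦3, 8↦6, 9↦2, 10↦8]  zeros at y ∈ ∅
  x = 2: [0↦8, 1↦0, 2↦0, 3↦3, 4↦4, 5↦9, 6↦2, 7↦0, 8↦9, 9↦2, 10↦7]  zeros at y ∈ {1, 2, 7}
  x = 3: [0↦8, 1↦5, 2↦1, 3↦2, 4↦3, 5↦10, 6↦7, 7↦0, 8↦6, 9↦9, 10↦4]  zeros at y ∈ {7}
  x = 4: [0↦7, 1↦0, 2↦5, 3↦6, 4↦9, 5↦9, 6↦1, 7↦2, 8↦7, 9↦0, 10↦9]  zeros at y ∈ {1, 9}
  x = 5: [0↦4, 1↦6, 2↦0, 3↦3, 4↦10, 5↦5, 6↦5, 7↦5, 8↦0, 9↦7, 10↦10]  zeros at y ∈ {2, 8}
  x = 6: [0↦9, 1↦0, 2↦7, 3↦3, 4↦5, 5↦8, 6↦7, 7↦8, 8↦6, 9↦7, 10↦6]  zeros at y ∈ {1}
  x = 7: [0↦10, 1↦3, 2↦3, 3↦5, 4↦4, 5↦6, 6↦6, 7↦10, 8↦2, 9↦10, 10↦7]  zeros at y ∈ ∅
  x = 8: [0↦6, 1↦3, 2↦9, 3↦8, 4↦6, 5↦9, 6↦1, 7↦10, 8↦9, 9↦4, 10↦1]  zeros at y ∈ ∅
  x = 9: [0↦7, 1↦10, 2↦2, 3↦0, 4↦10, 5↦5, 6↦2, 7↦7, 8↦4, 9↦10, 10↦9]  zeros at y ∈ {3}
  x = 10: [0↦1, 1↦1, 2↦3, 3↦2, 4↦4, 5↦4, 6↦8, 7↦0, 8↦8, 9↦5, 10↦8]  zeros at y ∈ {7}
Collecting zeros: affine points = {(0, 2), (2, 1), (2, 2), (2, 7), (3, 7), (4, 1), (4, 9), (5, 2), (5, 8), (6, 1), (9, 3), (10, 7)}.
Total count |C(F_11)_aff| = 12.


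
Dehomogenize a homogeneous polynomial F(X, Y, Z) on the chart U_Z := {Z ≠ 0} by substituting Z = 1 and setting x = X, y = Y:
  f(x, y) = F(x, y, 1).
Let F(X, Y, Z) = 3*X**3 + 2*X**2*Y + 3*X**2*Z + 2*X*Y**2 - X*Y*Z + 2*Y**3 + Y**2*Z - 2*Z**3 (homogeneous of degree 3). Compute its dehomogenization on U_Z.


f(x, y) = 3*x**3 + 2*x**2*y + 3*x**2 + 2*x*y**2 - x*y + 2*y**3 + y**2 - 2

On U_Z we set Z = 1. Each monomial c·X^i·Y^j·Z^k in F becomes c·x^i·y^j·1^k = c·x^i·y^j.
Substituting Z = 1: F(X, Y, 1) = 3*x**3 + 2*x**2*y + 3*x**2 + 2*x*y**2 - x*y + 2*y**3 + y**2 - 2.
Note: deg(f) ≤ deg(F) = 3; strict inequality happens when F is divisible by Z (lost terms).


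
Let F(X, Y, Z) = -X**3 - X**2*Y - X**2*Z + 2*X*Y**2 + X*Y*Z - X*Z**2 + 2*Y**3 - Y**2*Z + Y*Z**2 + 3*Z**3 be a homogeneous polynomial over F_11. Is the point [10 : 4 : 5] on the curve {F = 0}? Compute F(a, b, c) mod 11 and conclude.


F(10,4,5) ≡ 4 (mod 11); P is NOT on the curve.

Evaluate F(10, 4, 5) term-by-term (mod 11).
  -X**3 ↦ -1·1000·1·1 = -1000
  -X**2*Y ↦ -1·100·4·1 = -400
  -X**2*Z ↦ -1·100·1·5 = -500
  2*X*Y**2 ↦ 2·10·16·1 = 320
  X*Y*Z ↦ 1·10·4·5 = 200
  -X*Z**2 ↦ -1·10·1·25 = -250
  2*Y**3 ↦ 2·1·64·1 = 128
  -Y**2*Z ↦ -1·1·16·5 = -80
  Y*Z**2 ↦ 1·1·4·25 = 100
  3*Z**3 ↦ 3·1·1·125 = 375
Sum: F(10, 4, 5) = (-1000) + (-400) + (-500) + (320) + (200) + (-250) + (128) + (-80) + (100) + (375) = -1107.
Reducing mod 11: -1107 ≡ 4 (mod 11).
Since F(a, b, c) ≡ 4 ≠ 0 (mod 11), P does NOT lie on the curve.


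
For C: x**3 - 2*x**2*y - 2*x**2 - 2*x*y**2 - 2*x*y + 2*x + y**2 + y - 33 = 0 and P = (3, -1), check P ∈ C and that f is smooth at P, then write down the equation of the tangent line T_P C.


Tangent line at P: 29*x - 13*y - 100 = 0.

Step 1: f(3, -1) = 0, so P lies on C.
Step 2: partial derivatives
  f_x(x, y) = 3*x**2 - 4*x*y - 4*x - 2*y**2 - 2*y + 2, f_y(x, y) = -2*x**2 - 4*x*y - 2*x + 2*y + 1.
  f_x(P) = 29, f_y(P) = -13 (gradient nonzero, so P is smooth).
Step 3: tangent line at P: 29·(x − 3) + -13·(y − -1) = 0.
Expanding: 29*x - 13*y - 100 = 0.


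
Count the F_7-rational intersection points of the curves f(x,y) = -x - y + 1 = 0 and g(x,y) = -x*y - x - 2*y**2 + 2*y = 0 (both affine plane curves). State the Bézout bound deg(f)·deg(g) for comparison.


Common zeros: {(0, 1)}; count = 1; Bézout bound = 2.

deg(f) = 1, deg(g) = 2, so Bézout bound = 2.
Scan x ∈ F_7. For each x, list the y ∈ F_7 with f(x, y) ≡ 0 and those with g(x, y) ≡ 0 (mod 7); the common zeros in that column are the intersection.
  x = 0: f ≡ 0 at y ∈ {1}; g ≡ 0 at y ∈ {0, 1}; common: {1}.
  x = 1: f ≡ 0 at y ∈ {0}; g ≡ 0 at y ∈ {2}; common: ∅.
  x = 2: f ≡ 0 at y ∈ {6}; g ≡ 0 at y ∈ ∅; common: ∅.
  x = 3: f ≡ 0 at y ∈ {5}; g ≡ 0 at y ∈ ∅; common: ∅.
  x = 4: f ≡ 0 at y ∈ {4}; g ≡ 0 at y ∈ {3}; common: ∅.
  x = 5: f ≡ 0 at y ∈ {3}; g ≡ 0 at y ∈ {4, 5}; common: ∅.
  x = 6: f ≡ 0 at y ∈ {2}; g ≡ 0 at y ∈ ∅; common: ∅.
Collecting: common zeros = {(0, 1)}, so the count is 1.
Comparison with the Bézout bound: 1 ≤ 2 = deg(f)·deg(g), as expected for curves with no common component (the affine F_7-count falls short of the bound because intersections may lie at infinity, over extension fields, or carry multiplicity).


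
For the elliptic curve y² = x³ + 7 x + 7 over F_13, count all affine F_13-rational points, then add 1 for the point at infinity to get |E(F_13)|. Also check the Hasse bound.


Affine points = {(2, 4), (2, 9), (3, 4), (3, 9), (7, 3), (7, 10), (8, 4), (8, 9), (12, 5), (12, 8)}; affine count = 10; |E(F_13)| = 11.

Discriminant check: Δ ∝ 4a³ + 27b² = 4·7³ + 27·7² = 4·343 + 27·49 ≡ 4 (mod 13). Nonzero ⇒ E is nonsingular.
For each x ∈ F_13, compute rhs = x³ + 7·x + 7 mod 13, then count y ∈ F_13 with y² ≡ rhs.
  x = 0: rhs = 7, matching y values: none (0 points).
  x = 1: rhs = 2, matching y values: none (0 points).
  x = 2: rhs = 3, matching y values: 4, 9 (2 points).
  x = 3: rhs = 3, matching y values: 4, 9 (2 points).
  x = 4: rhs = 8, matching y values: none (0 points).
  x = 5: rhs = 11, matching y values: none (0 points).
  x = 6: rhs = 5, matching y values: none (0 points).
  x = 7: rhs = 9, matching y values: 3, 10 (2 points).
  x = 8: rhs = 3, matching y values: 4, 9 (2 points).
  x = 9: rhs = 6, matching y values: none (0 points).
  x = 10: rhs = 11, matching y values: none (0 points).
  x = 11: rhs = 11, matching y values: none (0 points).
  x = 12: rhs = 12, matching y values: 5, 8 (2 points).
Total affine count: 10.
Full point count |E(F_13)| = 10 + 1 = 11.
Hasse bound: |11 − (13+1)| = |-3| = 3 ≤ 2√13 ≈ 7.2111 ✓.


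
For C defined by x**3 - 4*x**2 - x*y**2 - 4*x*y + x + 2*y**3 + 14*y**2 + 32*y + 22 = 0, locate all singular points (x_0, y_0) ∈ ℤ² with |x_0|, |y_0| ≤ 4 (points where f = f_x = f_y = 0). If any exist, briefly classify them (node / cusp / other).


Singular points: {(1, -2)}; classification: node.

Compute partial derivatives:
  f_x = 3*x**2 - 8*x - y**2 - 4*y + 1.
  f_y = -2*x*y - 4*x + 6*y**2 + 28*y + 32.
Scan x_0 ∈ {−4, ..., 4}. For each x_0, f_y(x_0, y) is a polynomial in y; find its integer roots y ∈ {−4, ..., 4}, then test f_x and f at those candidates.
  x = -4: f_y(-4, y) = 6*y**2 + 36*y + 48; vanishes at y ∈ {-4, -2}. (-4, -4): f_x = 81 ≠ 0; (-4, -2): f_x = 85 ≠ 0.
  x = -3: f_y(-3, y) = 6*y**2 + 34*y + 44; vanishes at y ∈ {-2}. (-3, -2): f_x = 56 ≠ 0.
  x = -2: f_y(-2, y) = 6*y**2 + 32*y + 40; vanishes at y ∈ {-2}. (-2, -2): f_x = 33 ≠ 0.
  x = -1: f_y(-1, y) = 6*y**2 + 30*y + 36; vanishes at y ∈ {-3, -2}. (-1, -3): f_x = 15 ≠ 0; (-1, -2): f_x = 16 ≠ 0.
  x = 0: f_y(0, y) = 6*y**2 + 28*y + 32; vanishes at y ∈ {-2}. (0, -2): f_x = 5 ≠ 0.
  x = 1: f_y(1, y) = 6*y**2 + 26*y + 28; vanishes at y ∈ {-2}. (1, -2): f_x = 0, f = 0 — SINGULAR.
  x = 2: f_y(2, y) = 6*y**2 + 24*y + 24; vanishes at y ∈ {-2}. (2, -2): f_x = 1 ≠ 0.
  x = 3: f_y(3, y) = 6*y**2 + 22*y + 20; vanishes at y ∈ {-2}. (3, -2): f_x = 8 ≠ 0.
  x = 4: f_y(4, y) = 6*y**2 + 20*y + 16; vanishes at y ∈ {-2}. (4, -2): f_x = 21 ≠ 0.
Only singular point on the grid: (1, -2).
Classify: substitute x = 1 + u, y = -2 + v and expand: f = u**3 - u**2 - u*v**2 + 2*v**3 + v**2.
No constant or linear terms (consistent with a singular point). Quadratic part: -u**2 + v**2. Cubic part: u**3 - u*v**2 + 2*v**3.
The quadratic part v**2 - u**2 = (v − u)(v + u) splits into two distinct linear factors, so there are two distinct tangent lines y − -2 = ±(x − 1) — this is a node (ordinary double point).
Classification: node.


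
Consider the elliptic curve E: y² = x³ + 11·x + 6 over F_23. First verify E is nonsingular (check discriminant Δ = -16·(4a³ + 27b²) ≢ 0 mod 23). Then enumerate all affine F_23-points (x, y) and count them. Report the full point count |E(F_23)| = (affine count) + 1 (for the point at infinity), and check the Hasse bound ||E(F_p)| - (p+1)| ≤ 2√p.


Affine points = {(0, 11), (0, 12), (1, 8), (1, 15), (2, 6), (2, 17), (5, 5), (5, 18), (6, 9), (6, 14), (7, 9), (7, 14), (8, 10), (8, 13), (9, 11), (9, 12), (10, 9), (10, 14), (11, 3), (11, 20), (12, 7), (12, 16), (13, 0), (14, 11), (14, 12), (15, 2), (15, 21), (16, 0), (17, 0), (19, 6), (19, 17)}; affine count = 31; |E(F_23)| = 32.

Discriminant check: Δ ∝ 4a³ + 27b² = 4·11³ + 27·6² = 4·1331 + 27·36 ≡ 17 (mod 23). Nonzero ⇒ E is nonsingular.
For each x ∈ F_23, compute rhs = x³ + 11·x + 6 mod 23, then count y ∈ F_23 with y² ≡ rhs.
  x = 0: rhs = 6, matching y values: 11, 12 (2 points).
  x = 1: rhs = 18, matching y values: 8, 15 (2 points).
  x = 2: rhs = 13, matching y values: 6, 17 (2 points).
  x = 3: rhs = 20, matching y values: none (0 points).
  x = 4: rhs = 22, matching y values: none (0 points).
  x = 5: rhs = 2, matching y values: 5, 18 (2 points).
  x = 6: rhs = 12, matching y values: 9, 14 (2 points).
  x = 7: rhs = 12, matching y values: 9, 14 (2 points).
  x = 8: rhs = 8, matching y values: 10, 13 (2 points).
  x = 9: rhs = 6, matching y values: 11, 12 (2 points).
  x = 10: rhs = 12, matching y values: 9, 14 (2 points).
  x = 11: rhs = 9, matching y values: 3, 20 (2 points).
  x = 12: rhs = 3, matching y values: 7, 16 (2 points).
  x = 13: rhs = 0, matching y values: 0 (1 points).
  x = 14: rhs = 6, matching y values: 11, 12 (2 points).
  x = 15: rhs = 4, matching y values: 2, 21 (2 points).
  x = 16: rhs = 0, matching y values: 0 (1 points).
  x = 17: rhs = 0, matching y values: 0 (1 points).
  x = 18: rhs = 10, matching y values: none (0 points).
  x = 19: rhs = 13, matching y values: 6, 17 (2 points).
  x = 20: rhs = 15, matching y values: none (0 points).
  x = 21: rhs = 22, matching y values: none (0 points).
  x = 22: rhs = 17, matching y values: none (0 points).
Total affine count: 31.
Full point count |E(F_23)| = 31 + 1 = 32.
Hasse bound: |32 − (23+1)| = |8| = 8 ≤ 2√23 ≈ 9.5917 ✓.


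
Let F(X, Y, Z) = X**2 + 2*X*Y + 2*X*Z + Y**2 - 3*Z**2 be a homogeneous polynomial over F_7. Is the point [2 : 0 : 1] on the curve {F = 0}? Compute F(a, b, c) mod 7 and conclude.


F(2,0,1) ≡ 5 (mod 7); P is NOT on the curve.

Evaluate F(2, 0, 1) term-by-term (mod 7).
  X**2 ↦ 1·4·1·1 = 4
  2*X*Y ↦ 2·2·0·1 = 0
  2*X*Z ↦ 2·2·1·1 = 4
  Y**2 ↦ 1·1·0·1 = 0
  -3*Z**2 ↦ -3·1·1·1 = -3
Sum: F(2, 0, 1) = (4) + (0) + (4) + (0) + (-3) = 5.
Reducing mod 7: 5 ≡ 5 (mod 7).
Since F(a, b, c) ≡ 5 ≠ 0 (mod 7), P does NOT lie on the curve.


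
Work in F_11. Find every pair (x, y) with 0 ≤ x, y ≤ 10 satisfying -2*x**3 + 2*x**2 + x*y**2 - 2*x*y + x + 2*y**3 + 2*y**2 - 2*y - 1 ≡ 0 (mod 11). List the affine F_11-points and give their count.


Affine F_11-points: {(1, 0), (4, 6), (5, 2), (7, 3), (7, 4), (7, 5), (8, 2), (10, 2), (10, 7)}; count = 9.

For each of the 121 pairs (x, y) ∈ F_11², evaluate f(x, y) mod 11. Record the zeros.
  x = 0: [0↦10, 1↦1, 2↦8, 3↦10, 4↦8, 5↦3, 6↦7, 7↦10, 8↦2, 9↦6, 10↦1]  zeros at y ∈ ∅
  x = 1: [0↦0, 1↦1, 2↦9, 3↦3, 4↦6, 5↦8, 6↦10, 7↦2, 8↦7, 9↦4, 10↦5]  zeros at y ∈ {0}
  x = 2: [0↦4, 1↦4, 2↦2, 3↦10, 4↦7, 5↦5, 6↦5, 7↦8, 8↦4, 9↦5, 10↦1]  zeros at y ∈ ∅
  x = 3: [0↦10, 1↦9, 2↦8, 3↦8, 4↦10, 5↦4, 6↦2, 7↦5, 8↦3, 9↦8, 10↦10]  zeros at y ∈ ∅
  x = 4: [0↦6, 1↦4, 2↦4, 3↦7, 4↦3, 5↦4, 6↦0, 7↦3, 8↦3, 9↦1, 10↦9]  zeros at y ∈ {6}
  x = 5: [0↦2, 1↦10, 2↦0, 3↦6, 4↦7, 5↦4, 6↦9, 7↦1, 8↦3, 9↦5, 10↦8]  zeros at y ∈ {2}
  x = 6: [0↦8, 1↦4, 2↦6, 3↦4, 4↦10, 5↦3, 6↦6, 7↦9, 8↦2, 9↦8, 10↦6]  zeros at y ∈ ∅
  x = 7: [0↦1, 1↦7, 2↦10, 3↦0, 4↦0, 5↦0, 6↦1, 7↦4, 8↦10, 9↦9, 10↦2]  zeros at y ∈ {3, 4, 5}
  x = 8: [0↦2, 1↦7, 2↦0, 3↦4, 4↦9, 5↦5, 6↦4, 7↦7, 8↦4, 9↦7, 10↦6]  zeros at y ∈ {2}
  x = 9: [0↦10, 1↦3, 2↦8, 3↦4, 4↦3, 5↦6, 6↦3, 7↦6, 8↦5, 9↦1, 10↦6]  zeros at y ∈ ∅
  x = 10: [0↦2, 1↦5, 2↦0, 3↦10, 4↦3, 5↦2, 6↦8, 7↦0, 8↦1, 9↦1, 10↦1]  zeros at y ∈ {2, 7}
Collecting zeros: affine points = {(1, 0), (4, 6), (5, 2), (7, 3), (7, 4), (7, 5), (8, 2), (10, 2), (10, 7)}.
Total count |C(F_11)_aff| = 9.


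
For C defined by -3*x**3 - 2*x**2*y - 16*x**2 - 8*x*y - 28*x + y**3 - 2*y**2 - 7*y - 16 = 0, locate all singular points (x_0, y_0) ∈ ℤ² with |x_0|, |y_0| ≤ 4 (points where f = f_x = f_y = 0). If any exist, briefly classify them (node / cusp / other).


Singular points: {(-2, 1)}; classification: cusp.

Compute partial derivatives:
  f_x = -9*x**2 - 4*x*y - 32*x - 8*y - 28.
  f_y = -2*x**2 - 8*x + 3*y**2 - 4*y - 7.
Scan x_0 ∈ {−4, ..., 4}. For each x_0, f_y(x_0, y) is a polynomial in y; find its integer roots y ∈ {−4, ..., 4}, then test f_x and f at those candidates.
  x = -4: f_y(-4, y) = 3*y**2 - 4*y - 7; vanishes at y ∈ {-1}. (-4, -1): f_x = -52 ≠ 0.
  x = -3: f_y(-3, y) = 3*y**2 - 4*y - 1; no integer root y with |y| ≤ 4.
  x = -2: f_y(-2, y) = 3*y**2 - 4*y + 1; vanishes at y ∈ {1}. (-2, 1): f_x = 0, f = 0 — SINGULAR.
  x = -1: f_y(-1, y) = 3*y**2 - 4*y - 1; no integer root y with |y| ≤ 4.
  x = 0: f_y(0, y) = 3*y**2 - 4*y - 7; vanishes at y ∈ {-1}. (0, -1): f_x = -20 ≠ 0.
  x = 1: f_y(1, y) = 3*y**2 - 4*y - 17; no integer root y with |y| ≤ 4.
  x = 2: f_y(2, y) = 3*y**2 - 4*y - 31; no integer root y with |y| ≤ 4.
  x = 3: f_y(3, y) = 3*y**2 - 4*y - 49; no integer root y with |y| ≤ 4.
  x = 4: f_y(4, y) = 3*y**2 - 4*y - 71; no integer root y with |y| ≤ 4.
Only singular point on the grid: (-2, 1).
Classify: substitute x = -2 + u, y = 1 + v and expand: f = -3*u**3 - 2*u**2*v + v**3 + v**2.
No constant or linear terms (consistent with a singular point). Quadratic part: v**2. Cubic part: -3*u**3 - 2*u**2*v + v**3.
The quadratic part v**2 is a perfect square, so there is a single (double) tangent line v = 0, i.e. y = 1. Restricting the cubic part to that line (v = 0) leaves -3*u**3 ≠ 0, so f is not divisible by v and the branch is v² ≈ 3*u**3 to lowest order — this is a cusp.
Classification: cusp.


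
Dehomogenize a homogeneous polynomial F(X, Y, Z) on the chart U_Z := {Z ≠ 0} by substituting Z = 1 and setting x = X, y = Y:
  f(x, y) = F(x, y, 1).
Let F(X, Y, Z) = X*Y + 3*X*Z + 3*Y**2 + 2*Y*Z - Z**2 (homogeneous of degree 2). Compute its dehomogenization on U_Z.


f(x, y) = x*y + 3*x + 3*y**2 + 2*y - 1

On U_Z we set Z = 1. Each monomial c·X^i·Y^j·Z^k in F becomes c·x^i·y^j·1^k = c·x^i·y^j.
Substituting Z = 1: F(X, Y, 1) = x*y + 3*x + 3*y**2 + 2*y - 1.
Note: deg(f) ≤ deg(F) = 2; strict inequality happens when F is divisible by Z (lost terms).


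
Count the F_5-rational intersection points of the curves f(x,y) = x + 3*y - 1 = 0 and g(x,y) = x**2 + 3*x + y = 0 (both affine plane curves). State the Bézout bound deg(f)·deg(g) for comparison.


Common zeros: ∅; count = 0; Bézout bound = 2.

deg(f) = 1, deg(g) = 2, so Bézout bound = 2.
Scan x ∈ F_5. For each x, list the y ∈ F_5 with f(x, y) ≡ 0 and those with g(x, y) ≡ 0 (mod 5); the common zeros in that column are the intersection.
  x = 0: f ≡ 0 at y ∈ {2}; g ≡ 0 at y ∈ {0}; common: ∅.
  x = 1: f ≡ 0 at y ∈ {0}; g ≡ 0 at y ∈ {1}; common: ∅.
  x = 2: f ≡ 0 at y ∈ {3}; g ≡ 0 at y ∈ {0}; common: ∅.
  x = 3: f ≡ 0 at y ∈ {1}; g ≡ 0 at y ∈ {2}; common: ∅.
  x = 4: f ≡ 0 at y ∈ {4}; g ≡ 0 at y ∈ {2}; common: ∅.
Collecting: common zeros = ∅, so the count is 0.
Comparison with the Bézout bound: 0 ≤ 2 = deg(f)·deg(g), as expected for curves with no common component (the affine F_5-count falls short of the bound because intersections may lie at infinity, over extension fields, or carry multiplicity).


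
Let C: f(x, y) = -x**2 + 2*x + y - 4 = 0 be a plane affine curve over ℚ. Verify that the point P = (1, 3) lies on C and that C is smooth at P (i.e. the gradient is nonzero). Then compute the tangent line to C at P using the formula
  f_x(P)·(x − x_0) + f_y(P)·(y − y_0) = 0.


Tangent line at P: y - 3 = 0.

Step 1: f(1, 3) = 0, so P lies on C.
Step 2: partial derivatives
  f_x(x, y) = 2 - 2*x, f_y(x, y) = 1.
  f_x(P) = 0, f_y(P) = 1 (gradient nonzero, so P is smooth).
Step 3: tangent line at P: 0·(x − 1) + 1·(y − 3) = 0.
Expanding: y - 3 = 0.


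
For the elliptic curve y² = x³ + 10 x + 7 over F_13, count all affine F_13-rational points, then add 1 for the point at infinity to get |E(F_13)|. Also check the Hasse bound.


Affine points = {(2, 3), (2, 10), (3, 5), (3, 8), (5, 0), (6, 6), (6, 7), (7, 2), (7, 11), (8, 1), (8, 12), (12, 3), (12, 10)}; affine count = 13; |E(F_13)| = 14.

Discriminant check: Δ ∝ 4a³ + 27b² = 4·10³ + 27·7² = 4·1000 + 27·49 ≡ 6 (mod 13). Nonzero ⇒ E is nonsingular.
For each x ∈ F_13, compute rhs = x³ + 10·x + 7 mod 13, then count y ∈ F_13 with y² ≡ rhs.
  x = 0: rhs = 7, matching y values: none (0 points).
  x = 1: rhs = 5, matching y values: none (0 points).
  x = 2: rhs = 9, matching y values: 3, 10 (2 points).
  x = 3: rhs = 12, matching y values: 5, 8 (2 points).
  x = 4: rhs = 7, matching y values: none (0 points).
  x = 5: rhs = 0, matching y values: 0 (1 points).
  x = 6: rhs = 10, matching y values: 6, 7 (2 points).
  x = 7: rhs = 4, matching y values: 2, 11 (2 points).
  x = 8: rhs = 1, matching y values: 1, 12 (2 points).
  x = 9: rhs = 7, matching y values: none (0 points).
  x = 10: rhs = 2, matching y values: none (0 points).
  x = 11: rhs = 5, matching y values: none (0 points).
  x = 12: rhs = 9, matching y values: 3, 10 (2 points).
Total affine count: 13.
Full point count |E(F_13)| = 13 + 1 = 14.
Hasse bound: |14 − (13+1)| = |0| = 0 ≤ 2√13 ≈ 7.2111 ✓.


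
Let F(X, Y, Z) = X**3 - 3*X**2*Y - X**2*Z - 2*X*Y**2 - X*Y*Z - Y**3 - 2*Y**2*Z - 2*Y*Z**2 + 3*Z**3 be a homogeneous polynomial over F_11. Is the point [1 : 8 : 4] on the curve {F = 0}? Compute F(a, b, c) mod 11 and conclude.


F(1,8,4) ≡ 1 (mod 11); P is NOT on the curve.

Evaluate F(1, 8, 4) term-by-term (mod 11).
  X**3 ↦ 1·1·1·1 = 1
  -3*X**2*Y ↦ -3·1·8·1 = -24
  -X**2*Z ↦ -1·1·1·4 = -4
  -2*X*Y**2 ↦ -2·1·64·1 = -128
  -X*Y*Z ↦ -1·1·8·4 = -32
  -Y**3 ↦ -1·1·512·1 = -512
  -2*Y**2*Z ↦ -2·1·64·4 = -512
  -2*Y*Z**2 ↦ -2·1·8·16 = -256
  3*Z**3 ↦ 3·1·1·64 = 192
Sum: F(1, 8, 4) = (1) + (-24) + (-4) + (-128) + (-32) + (-512) + (-512) + (-256) + (192) = -1275.
Reducing mod 11: -1275 ≡ 1 (mod 11).
Since F(a, b, c) ≡ 1 ≠ 0 (mod 11), P does NOT lie on the curve.


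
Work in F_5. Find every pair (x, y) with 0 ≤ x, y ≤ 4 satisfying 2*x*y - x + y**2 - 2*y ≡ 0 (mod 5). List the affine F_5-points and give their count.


Affine F_5-points: {(0, 0), (0, 2), (1, 1), (1, 4)}; count = 4.

For each of the 25 pairs (x, y) ∈ F_5², evaluate f(x, y) mod 5. Record the zeros.
  x = 0: [0↦0, 1↦4, 2↦0, 3↦3, 4↦3]  zeros at y ∈ {0, 2}
  x = 1: [0↦4, 1↦0, 2↦3, 3↦3, 4↦0]  zeros at y ∈ {1, 4}
  x = 2: [0↦3, 1↦1, 2↦1, 3↦3, 4↦2]  zeros at y ∈ ∅
  x = 3: [0↦2, 1↦2, 2↦4, 3↦3, 4↦4]  zeros at y ∈ ∅
  x = 4: [0↦1, 1↦3, 2↦2, 3↦3, 4↦1]  zeros at y ∈ ∅
Collecting zeros: affine points = {(0, 0), (0, 2), (1, 1), (1, 4)}.
Total count |C(F_5)_aff| = 4.


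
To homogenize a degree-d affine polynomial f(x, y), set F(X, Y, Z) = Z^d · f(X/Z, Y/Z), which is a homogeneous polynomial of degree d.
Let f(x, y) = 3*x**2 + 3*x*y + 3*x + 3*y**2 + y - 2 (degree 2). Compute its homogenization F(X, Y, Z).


F(X, Y, Z) = 3*X**2 + 3*X*Y + 3*X*Z + 3*Y**2 + Y*Z - 2*Z**2

deg(f) = 2.
Substitute x = X/Z, y = Y/Z into f, then multiply by Z^2.
  monomial 3·x^2·y^0 ↦ 3·X^2·Y^0·Z^0.
  monomial 3·x^1·y^1 ↦ 3·X^1·Y^1·Z^0.
  monomial 3·x^1·y^0 ↦ 3·X^1·Y^0·Z^1.
  monomial 3·x^0·y^2 ↦ 3·X^0·Y^2·Z^0.
  monomial 1·x^0·y^1 ↦ 1·X^0·Y^1·Z^1.
  monomial -2·x^0·y^0 ↦ -2·X^0·Y^0·Z^2.
Collecting: F(X, Y, Z) = 3*X**2 + 3*X*Y + 3*X*Z + 3*Y**2 + Y*Z - 2*Z**2.


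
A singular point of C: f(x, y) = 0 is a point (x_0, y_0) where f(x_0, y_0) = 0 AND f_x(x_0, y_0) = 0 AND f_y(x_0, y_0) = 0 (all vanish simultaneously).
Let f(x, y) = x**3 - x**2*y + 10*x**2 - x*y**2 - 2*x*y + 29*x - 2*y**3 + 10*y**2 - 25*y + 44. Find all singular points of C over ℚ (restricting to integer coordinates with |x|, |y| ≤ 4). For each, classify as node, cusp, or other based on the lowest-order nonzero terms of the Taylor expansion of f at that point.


Singular points: {(-3, 2)}; classification: node.

Compute partial derivatives:
  f_x = 3*x**2 - 2*x*y + 20*x - y**2 - 2*y + 29.
  f_y = -x**2 - 2*x*y - 2*x - 6*y**2 + 20*y - 25.
Scan x_0 ∈ {−4, ..., 4}. For each x_0, f_y(x_0, y) is a polynomial in y; find its integer roots y ∈ {−4, ..., 4}, then test f_x and f at those candidates.
  x = -4: f_y(-4, y) = -6*y**2 + 28*y - 33; no integer root y with |y| ≤ 4.
  x = -3: f_y(-3, y) = -6*y**2 + 26*y - 28; vanishes at y ∈ {2}. (-3, 2): f_x = 0, f = 0 — SINGULAR.
  x = -2: f_y(-2, y) = -6*y**2 + 24*y - 25; no integer root y with |y| ≤ 4.
  x = -1: f_y(-1, y) = -6*y**2 + 22*y - 24; no integer root y with |y| ≤ 4.
  x = 0: f_y(0, y) = -6*y**2 + 20*y - 25; no integer root y with |y| ≤ 4.
  x = 1: f_y(1, y) = -6*y**2 + 18*y - 28; no integer root y with |y| ≤ 4.
  x = 2: f_y(2, y) = -6*y**2 + 16*y - 33; no integer root y with |y| ≤ 4.
  x = 3: f_y(3, y) = -6*y**2 + 14*y - 40; no integer root y with |y| ≤ 4.
  x = 4: f_y(4, y) = -6*y**2 + 12*y - 49; no integer root y with |y| ≤ 4.
Only singular point on the grid: (-3, 2).
Classify: substitute x = -3 + u, y = 2 + v and expand: f = u**3 - u**2*v - u**2 - u*v**2 - 2*v**3 + v**2.
No constant or linear terms (consistent with a singular point). Quadratic part: -u**2 + v**2. Cubic part: u**3 - u**2*v - u*v**2 - 2*v**3.
The quadratic part v**2 - u**2 = (v − u)(v + u) splits into two distinct linear factors, so there are two distinct tangent lines y − 2 = ±(x − -3) — this is a node (ordinary double point).
Classification: node.


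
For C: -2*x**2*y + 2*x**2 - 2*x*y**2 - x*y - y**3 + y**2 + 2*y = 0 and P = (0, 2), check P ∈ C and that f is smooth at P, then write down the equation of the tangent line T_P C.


Tangent line at P: -10*x - 6*y + 12 = 0.

Step 1: f(0, 2) = 0, so P lies on C.
Step 2: partial derivatives
  f_x(x, y) = -4*x*y + 4*x - 2*y**2 - y, f_y(x, y) = -2*x**2 - 4*x*y - x - 3*y**2 + 2*y + 2.
  f_x(P) = -10, f_y(P) = -6 (gradient nonzero, so P is smooth).
Step 3: tangent line at P: -10·(x − 0) + -6·(y − 2) = 0.
Expanding: -10*x - 6*y + 12 = 0.


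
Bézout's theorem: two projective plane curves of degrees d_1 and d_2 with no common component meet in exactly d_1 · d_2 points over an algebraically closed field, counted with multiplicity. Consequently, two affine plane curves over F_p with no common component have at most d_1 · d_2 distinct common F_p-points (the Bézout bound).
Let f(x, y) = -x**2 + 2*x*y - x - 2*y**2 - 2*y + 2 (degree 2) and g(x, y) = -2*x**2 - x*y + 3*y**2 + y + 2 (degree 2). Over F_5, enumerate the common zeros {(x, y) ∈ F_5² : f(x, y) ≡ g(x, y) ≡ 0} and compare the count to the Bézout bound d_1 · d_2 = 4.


Common zeros: {(1, 0)}; count = 1; Bézout bound = 4.

deg(f) = 2, deg(g) = 2, so Bézout bound = 4.
Scan x ∈ F_5. For each x, list the y ∈ F_5 with f(x, y) ≡ 0 and those with g(x, y) ≡ 0 (mod 5); the common zeros in that column are the intersection.
  x = 0: f ≡ 0 at y ∈ {2}; g ≡ 0 at y ∈ ∅; common: ∅.
  x = 1: f ≡ 0 at y ∈ {0}; g ≡ 0 at y ∈ {0}; common: {0}.
  x = 2: f ≡ 0 at y ∈ ∅; g ≡ 0 at y ∈ ∅; common: ∅.
  x = 3: f ≡ 0 at y ∈ {0, 2}; g ≡ 0 at y ∈ {1, 3}; common: ∅.
  x = 4: f ≡ 0 at y ∈ ∅; g ≡ 0 at y ∈ {0, 1}; common: ∅.
Collecting: common zeros = {(1, 0)}, so the count is 1.
Comparison with the Bézout bound: 1 ≤ 4 = deg(f)·deg(g), as expected for curves with no common component (the affine F_5-count falls short of the bound because intersections may lie at infinity, over extension fields, or carry multiplicity).


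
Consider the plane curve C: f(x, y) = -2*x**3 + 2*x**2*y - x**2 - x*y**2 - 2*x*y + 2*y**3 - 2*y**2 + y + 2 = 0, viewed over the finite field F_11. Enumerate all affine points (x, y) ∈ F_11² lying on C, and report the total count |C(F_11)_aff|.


Affine F_11-points: {(2, 4), (4, 1), (6, 6), (7, 2), (8, 7), (10, 5), (10, 6)}; count = 7.

For each of the 121 pairs (x, y) ∈ F_11², evaluate f(x, y) mod 11. Record the zeros.
  x = 0: [0↦2, 1↦3, 2↦1, 3↦8, 4↦3, 5↦9, 6↦5, 7↦3, 8↦4, 9↦9, 10↦8]  zeros at y ∈ ∅
  x = 1: [0↦10, 1↦10, 2↦5, 3↦7, 4↦6, 5↦3, 6↦10, 7↦6, 8↦3, 9↦2, 10↦4]  zeros at y ∈ ∅
  x = 2: [0↦4, 1↦7, 2↦3, 3↦4, 4↦0, 5↦3, 6↦3, 7↦1, 8↦9, 9↦6, 10↦4]  zeros at y ∈ {4}
  x = 3: [0↦5, 1↦4, 2↦5, 3↦9, 4↦6, 5↦8, 6↦5, 7↦9, 8↦10, 9↦9, 10↦7]  zeros at y ∈ ∅
  x = 4: [0↦1, 1↦0, 2↦10, 3↦10, 4↦1, 5↦6, 6↦4, 7↦7, 8↦5, 9↦10, 10↦1]  zeros at y ∈ {1}
  x = 5: [0↦2, 1↦5, 2↦6, 3↦6, 4↦6, 5↦7, 6↦10, 7↦5, 8↦4, 9↦8, 10↦7]  zeros at y ∈ ∅
  x = 6: [0↦7, 1↦7, 2↦3, 3↦7, 4↦9, 5↦10, 6↦0, 7↦2, 8↦6, 9↦2, 10↦2]  zeros at y ∈ {6}
  x = 7: [0↦4, 1↦5, 2↦0, 3↦1, 4↦9, 5↦3, 6↦6, 7↦8, 8↦10, 9↦2, 10↦7]  zeros at y ∈ {2}
  x = 8: [0↦3, 1↦9, 2↦7, 3↦9, 4↦5, 5↦7, 6↦5, 7↦0, 8↦4, 9↦7, 10↦10]  zeros at y ∈ {7}
  x = 9: [0↦3, 1↦7, 2↦1, 3↦8, 4↦7, 5↦10, 6↦7, 7↦10, 8↦9, 9↦5, 10↦10]  zeros at y ∈ ∅
  x = 10: [0↦3, 1↦9, 2↦3, 3↦8, 4↦3, 5↦0, 6↦0, 7↦4, 8↦2, 9↦6, 10↦6]  zeros at y ∈ {5, 6}
Collecting zeros: affine points = {(2, 4), (4, 1), (6, 6), (7, 2), (8, 7), (10, 5), (10, 6)}.
Total count |C(F_11)_aff| = 7.


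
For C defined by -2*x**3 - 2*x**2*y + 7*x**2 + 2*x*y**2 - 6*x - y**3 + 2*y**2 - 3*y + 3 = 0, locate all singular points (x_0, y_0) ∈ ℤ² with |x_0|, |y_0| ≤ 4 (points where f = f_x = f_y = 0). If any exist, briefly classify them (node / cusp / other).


Singular points: {(1, 1)}; classification: node.

Compute partial derivatives:
  f_x = -6*x**2 - 4*x*y + 14*x + 2*y**2 - 6.
  f_y = -2*x**2 + 4*x*y - 3*y**2 + 4*y - 3.
Scan x_0 ∈ {−4, ..., 4}. For each x_0, f_y(x_0, y) is a polynomial in y; find its integer roots y ∈ {−4, ..., 4}, then test f_x and f at those candidates.
  x = -4: f_y(-4, y) = -3*y**2 - 12*y - 35; no integer root y with |y| ≤ 4.
  x = -3: f_y(-3, y) = -3*y**2 - 8*y - 21; no integer root y with |y| ≤ 4.
  x = -2: f_y(-2, y) = -3*y**2 - 4*y - 11; no integer root y with |y| ≤ 4.
  x = -1: f_y(-1, y) = -3*y**2 - 5; no integer root y with |y| ≤ 4.
  x = 0: f_y(0, y) = -3*y**2 + 4*y - 3; no integer root y with |y| ≤ 4.
  x = 1: f_y(1, y) = -3*y**2 + 8*y - 5; vanishes at y ∈ {1}. (1, 1): f_x = 0, f = 0 — SINGULAR.
  x = 2: f_y(2, y) = -3*y**2 + 12*y - 11; no integer root y with |y| ≤ 4.
  x = 3: f_y(3, y) = -3*y**2 + 16*y - 21; vanishes at y ∈ {3}. (3, 3): f_x = -36 ≠ 0.
  x = 4: f_y(4, y) = -3*y**2 + 20*y - 35; no integer root y with |y| ≤ 4.
Only singular point on the grid: (1, 1).
Classify: substitute x = 1 + u, y = 1 + v and expand: f = -2*u**3 - 2*u**2*v - u**2 + 2*u*v**2 - v**3 + v**2.
No constant or linear terms (consistent with a singular point). Quadratic part: -u**2 + v**2. Cubic part: -2*u**3 - 2*u**2*v + 2*u*v**2 - v**3.
The quadratic part v**2 - u**2 = (v − u)(v + u) splits into two distinct linear factors, so there are two distinct tangent lines y − 1 = ±(x − 1) — this is a node (ordinary double point).
Classification: node.


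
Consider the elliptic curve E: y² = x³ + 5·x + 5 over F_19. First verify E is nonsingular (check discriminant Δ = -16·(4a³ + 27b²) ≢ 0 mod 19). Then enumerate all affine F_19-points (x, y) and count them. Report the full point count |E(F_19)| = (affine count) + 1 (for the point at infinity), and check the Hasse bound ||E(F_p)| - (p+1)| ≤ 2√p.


Affine points = {(0, 9), (0, 10), (1, 7), (1, 12), (2, 2), (2, 17), (3, 3), (3, 16), (6, 2), (6, 17), (8, 5), (8, 14), (9, 0), (11, 2), (11, 17), (12, 8), (12, 11), (13, 5), (13, 14), (14, 8), (14, 11), (15, 4), (15, 15), (16, 1), (16, 18), (17, 5), (17, 14)}; affine count = 27; |E(F_19)| = 28.

Discriminant check: Δ ∝ 4a³ + 27b² = 4·5³ + 27·5² = 4·125 + 27·25 ≡ 16 (mod 19). Nonzero ⇒ E is nonsingular.
For each x ∈ F_19, compute rhs = x³ + 5·x + 5 mod 19, then count y ∈ F_19 with y² ≡ rhs.
  x = 0: rhs = 5, matching y values: 9, 10 (2 points).
  x = 1: rhs = 11, matching y values: 7, 12 (2 points).
  x = 2: rhs = 4, matching y values: 2, 17 (2 points).
  x = 3: rhs = 9, matching y values: 3, 16 (2 points).
  x = 4: rhs = 13, matching y values: none (0 points).
  x = 5: rhs = 3, matching y values: none (0 points).
  x = 6: rhs = 4, matching y values: 2, 17 (2 points).
  x = 7: rhs = 3, matching y values: none (0 points).
  x = 8: rhs = 6, matching y values: 5, 14 (2 points).
  x = 9: rhs = 0, matching y values: 0 (1 points).
  x = 10: rhs = 10, matching y values: none (0 points).
  x = 11: rhs = 4, matching y values: 2, 17 (2 points).
  x = 12: rhs = 7, matching y values: 8, 11 (2 points).
  x = 13: rhs = 6, matching y values: 5, 14 (2 points).
  x = 14: rhs = 7, matching y values: 8, 11 (2 points).
  x = 15: rhs = 16, matching y values: 4, 15 (2 points).
  x = 16: rhs = 1, matching y values: 1, 18 (2 points).
  x = 17: rhs = 6, matching y values: 5, 14 (2 points).
  x = 18: rhs = 18, matching y values: none (0 points).
Total affine count: 27.
Full point count |E(F_19)| = 27 + 1 = 28.
Hasse bound: |28 − (19+1)| = |8| = 8 ≤ 2√19 ≈ 8.7178 ✓.


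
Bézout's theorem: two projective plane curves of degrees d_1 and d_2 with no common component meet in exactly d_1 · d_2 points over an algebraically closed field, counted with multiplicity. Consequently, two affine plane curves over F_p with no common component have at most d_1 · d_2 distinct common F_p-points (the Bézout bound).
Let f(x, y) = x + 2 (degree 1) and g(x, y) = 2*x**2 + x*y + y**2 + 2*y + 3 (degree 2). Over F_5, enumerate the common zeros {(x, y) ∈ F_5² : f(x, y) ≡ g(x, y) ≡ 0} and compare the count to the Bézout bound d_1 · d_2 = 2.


Common zeros: {(3, 2), (3, 3)}; count = 2; Bézout bound = 2.

deg(f) = 1, deg(g) = 2, so Bézout bound = 2.
Scan x ∈ F_5. For each x, list the y ∈ F_5 with f(x, y) ≡ 0 and those with g(x, y) ≡ 0 (mod 5); the common zeros in that column are the intersection.
  x = 0: f ≡ 0 at y ∈ ∅; g ≡ 0 at y ∈ ∅; common: ∅.
  x = 1: f ≡ 0 at y ∈ ∅; g ≡ 0 at y ∈ {0, 2}; common: ∅.
  x = 2: f ≡ 0 at y ∈ ∅; g ≡ 0 at y ∈ ∅; common: ∅.
  x = 3: f ≡ 0 at y ∈ {0, 1, 2, 3, 4}; g ≡ 0 at y ∈ {2, 3}; common: {2, 3}.
  x = 4: f ≡ 0 at y ∈ ∅; g ≡ 0 at y ∈ {0, 4}; common: ∅.
Collecting: common zeros = {(3, 2), (3, 3)}, so the count is 2.
Comparison with the Bézout bound: 2 ≤ 2 = deg(f)·deg(g), as expected for curves with no common component (the bound is attained).


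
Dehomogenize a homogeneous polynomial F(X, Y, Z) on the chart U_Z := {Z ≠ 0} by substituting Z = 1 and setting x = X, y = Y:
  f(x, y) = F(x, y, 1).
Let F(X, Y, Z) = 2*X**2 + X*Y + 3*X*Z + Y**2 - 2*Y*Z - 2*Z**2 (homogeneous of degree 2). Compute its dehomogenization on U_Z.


f(x, y) = 2*x**2 + x*y + 3*x + y**2 - 2*y - 2

On U_Z we set Z = 1. Each monomial c·X^i·Y^j·Z^k in F becomes c·x^i·y^j·1^k = c·x^i·y^j.
Substituting Z = 1: F(X, Y, 1) = 2*x**2 + x*y + 3*x + y**2 - 2*y - 2.
Note: deg(f) ≤ deg(F) = 2; strict inequality happens when F is divisible by Z (lost terms).
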